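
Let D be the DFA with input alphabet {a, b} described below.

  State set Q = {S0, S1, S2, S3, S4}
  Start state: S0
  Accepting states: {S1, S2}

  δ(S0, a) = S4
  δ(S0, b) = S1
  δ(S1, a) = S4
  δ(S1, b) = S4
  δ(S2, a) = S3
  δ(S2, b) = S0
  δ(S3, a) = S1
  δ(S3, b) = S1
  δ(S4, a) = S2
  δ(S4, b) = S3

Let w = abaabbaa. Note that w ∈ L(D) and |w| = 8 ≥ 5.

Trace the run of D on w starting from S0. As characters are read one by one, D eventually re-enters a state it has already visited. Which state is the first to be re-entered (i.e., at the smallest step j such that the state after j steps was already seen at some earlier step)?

S4

State sequence: S0 -a-> S4 -b-> S3 -a-> S1 -a-> S4 -b-> S3 -b-> S1 -a-> S4 -a-> S2
First repeat at step 4: S4 was already visited.

The earliest repeat is at step j = 4: D is in S4, which it already visited at step i = 1.
Since D has 5 states, any run of length ≥ 5 visits 5+1 states, so by pigeonhole some state repeats within the first 5 steps — that repeat gives the pumpable loop.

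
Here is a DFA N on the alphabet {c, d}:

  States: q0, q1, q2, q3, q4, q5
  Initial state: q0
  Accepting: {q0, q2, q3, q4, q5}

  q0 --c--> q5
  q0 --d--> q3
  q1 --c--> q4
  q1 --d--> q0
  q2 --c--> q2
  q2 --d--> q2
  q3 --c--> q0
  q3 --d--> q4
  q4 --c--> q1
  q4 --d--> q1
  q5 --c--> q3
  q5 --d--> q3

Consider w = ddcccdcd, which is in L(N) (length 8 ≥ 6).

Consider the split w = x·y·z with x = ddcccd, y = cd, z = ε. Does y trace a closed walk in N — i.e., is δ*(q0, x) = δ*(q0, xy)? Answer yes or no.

no

Run of N on the first 8 characters of w = d d c c c d c d:
  step 0: q0  (start)
  step 1: q3  (read d: q0→q3)
  step 2: q4  (read d: q3→q4)
  step 3: q1  (read c: q4→q1)
  step 4: q4  (read c: q1→q4)
  step 5: q1  (read c: q4→q1)
  step 6: q0  (read d: q1→q0)
  step 7: q5  (read c: q0→q5)
  step 8: q3  (read d: q5→q3)

After x (step 6): q0. After xy (step 8): q3.
They differ (q0 ≠ q3), so y is not a cycle from the state after x; this split is not the one the pumping-lemma construction produces, and pumping y need not keep the string in L(N).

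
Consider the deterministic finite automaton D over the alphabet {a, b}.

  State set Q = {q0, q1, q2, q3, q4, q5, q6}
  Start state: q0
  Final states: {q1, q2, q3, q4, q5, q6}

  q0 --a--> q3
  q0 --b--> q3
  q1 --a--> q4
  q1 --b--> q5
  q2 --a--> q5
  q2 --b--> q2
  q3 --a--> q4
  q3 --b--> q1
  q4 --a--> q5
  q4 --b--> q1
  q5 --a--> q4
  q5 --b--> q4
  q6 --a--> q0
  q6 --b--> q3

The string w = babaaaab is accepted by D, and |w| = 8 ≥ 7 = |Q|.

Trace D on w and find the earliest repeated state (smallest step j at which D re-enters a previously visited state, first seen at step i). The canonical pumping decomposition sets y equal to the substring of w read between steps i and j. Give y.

ba

State sequence: q0 -b-> q3 -a-> q4 -b-> q1 -a-> q4 -a-> q5 -a-> q4 -a-> q5 -b-> q4
First repeat at step 4: q4 was already visited.

So i = 2, j = 4, giving x = w[0:2] = ba, y = w[2:4] = ba, z = w[4:8] = aaab.
Check: |xy| = 4 ≤ 7 and |y| = 2 ≥ 1. Reading y takes D from q4 back to q4, so every xyⁱz is accepted.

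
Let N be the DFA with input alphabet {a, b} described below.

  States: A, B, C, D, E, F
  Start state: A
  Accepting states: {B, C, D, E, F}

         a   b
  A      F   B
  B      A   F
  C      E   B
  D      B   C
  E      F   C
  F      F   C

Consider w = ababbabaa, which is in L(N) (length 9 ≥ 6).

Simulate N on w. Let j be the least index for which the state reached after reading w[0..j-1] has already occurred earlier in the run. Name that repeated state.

C

Run of N on w = a b a b b a b a a:
  step 0: A  (start)
  step 1: F  (read a: A→F)
  step 2: C  (read b: F→C)
  step 3: E  (read a: C→E)
  step 4: C  (read b: E→C)   ← first repeat (C seen earlier)
  step 5: B  (read b: C→B)
  step 6: A  (read a: B→A)
  step 7: B  (read b: A→B)
  step 8: A  (read a: B→A)
  step 9: F  (read a: A→F)

The earliest repeat is at step j = 4: N is in C, which it already visited at step i = 2.
Pumping length from the standard proof: p = 6 (the number of states). The repeated state found above gives |xy| = j ≤ 6 and |y| = j − i ≥ 1.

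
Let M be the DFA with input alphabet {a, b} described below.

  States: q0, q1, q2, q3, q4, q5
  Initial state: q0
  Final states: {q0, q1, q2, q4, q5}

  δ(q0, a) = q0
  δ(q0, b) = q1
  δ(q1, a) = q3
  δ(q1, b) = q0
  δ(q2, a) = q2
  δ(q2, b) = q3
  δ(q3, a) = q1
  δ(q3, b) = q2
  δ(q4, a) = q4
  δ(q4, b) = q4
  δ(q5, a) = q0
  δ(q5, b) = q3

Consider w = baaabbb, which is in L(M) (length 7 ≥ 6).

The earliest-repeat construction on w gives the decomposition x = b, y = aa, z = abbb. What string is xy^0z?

babbb

xy⁰z = xz = b·abbb = babbb.
Reading y = aa takes M from q1 back to q1, so after x the machine is still in q1, and z then leads to the accepting state q2. Hence babbb ∈ L(M).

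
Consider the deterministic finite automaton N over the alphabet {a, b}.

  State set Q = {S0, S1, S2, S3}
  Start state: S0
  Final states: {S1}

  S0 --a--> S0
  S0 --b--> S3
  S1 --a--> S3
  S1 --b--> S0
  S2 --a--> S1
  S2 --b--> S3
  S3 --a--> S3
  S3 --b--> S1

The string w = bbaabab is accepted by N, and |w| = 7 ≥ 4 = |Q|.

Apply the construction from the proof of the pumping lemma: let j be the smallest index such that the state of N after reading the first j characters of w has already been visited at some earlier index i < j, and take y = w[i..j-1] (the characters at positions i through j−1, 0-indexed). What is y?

Run of N on w = b b a a b a b:
  step 0: S0  (start)
  step 1: S3  (read b: S0→S3)
  step 2: S1  (read b: S3→S1)
  step 3: S3  (read a: S1→S3)   ← first repeat (S3 seen earlier)
  step 4: S3  (read a: S3→S3)
  step 5: S1  (read b: S3→S1)
  step 6: S3  (read a: S1→S3)
  step 7: S1  (read b: S3→S1)

So i = 1, j = 3, giving x = w[0:1] = b, y = w[1:3] = ba, z = w[3:7] = abab.
Check: |xy| = 3 ≤ 4 and |y| = 2 ≥ 1. Reading y takes N from S3 back to S3, so every xyⁱz is accepted.
The DFA has 4 states, so the proof of the pumping lemma guarantees a repeated state among the first 4+1 visited; the segment between the two visits is the pumpable y.

ba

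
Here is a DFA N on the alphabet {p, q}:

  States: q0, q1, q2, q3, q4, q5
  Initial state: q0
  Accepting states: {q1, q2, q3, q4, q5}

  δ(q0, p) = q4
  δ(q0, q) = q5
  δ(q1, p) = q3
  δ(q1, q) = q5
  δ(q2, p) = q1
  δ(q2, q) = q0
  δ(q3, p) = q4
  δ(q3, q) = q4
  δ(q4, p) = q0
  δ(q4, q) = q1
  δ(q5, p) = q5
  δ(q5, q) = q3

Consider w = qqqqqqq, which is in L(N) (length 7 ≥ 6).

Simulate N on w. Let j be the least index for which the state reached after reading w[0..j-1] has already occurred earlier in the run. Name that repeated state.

q5

Run of N on w = q q q q q q q:
  step 0: q0  (start)
  step 1: q5  (read q: q0→q5)
  step 2: q3  (read q: q5→q3)
  step 3: q4  (read q: q3→q4)
  step 4: q1  (read q: q4→q1)
  step 5: q5  (read q: q1→q5)   ← first repeat (q5 seen earlier)
  step 6: q3  (read q: q5→q3)
  step 7: q4  (read q: q3→q4)

The earliest repeat is at step j = 5: N is in q5, which it already visited at step i = 1.
Since N has 6 states, any run of length ≥ 6 visits 6+1 states, so by pigeonhole some state repeats within the first 6 steps — that repeat gives the pumpable loop.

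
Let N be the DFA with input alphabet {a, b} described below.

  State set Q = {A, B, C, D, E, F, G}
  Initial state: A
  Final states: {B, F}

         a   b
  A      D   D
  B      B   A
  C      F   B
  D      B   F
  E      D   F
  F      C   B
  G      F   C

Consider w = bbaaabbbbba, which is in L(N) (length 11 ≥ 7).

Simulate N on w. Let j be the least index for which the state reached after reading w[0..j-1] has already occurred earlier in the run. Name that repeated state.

F

State sequence: A -b-> D -b-> F -a-> C -a-> F -a-> C -b-> B -b-> A -b-> D -b-> F -b-> B -a-> B
First repeat at step 4: F was already visited.

The earliest repeat is at step j = 4: N is in F, which it already visited at step i = 2.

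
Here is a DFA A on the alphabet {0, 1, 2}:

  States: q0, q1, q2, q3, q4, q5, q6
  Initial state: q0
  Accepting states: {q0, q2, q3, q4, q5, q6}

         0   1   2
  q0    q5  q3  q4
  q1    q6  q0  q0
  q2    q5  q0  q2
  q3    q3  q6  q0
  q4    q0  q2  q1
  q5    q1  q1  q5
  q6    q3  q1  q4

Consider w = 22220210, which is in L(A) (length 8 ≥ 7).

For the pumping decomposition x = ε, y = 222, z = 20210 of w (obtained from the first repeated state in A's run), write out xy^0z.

20210

xy⁰z = xz = ε·20210 = 20210.
Reading y = 222 takes A from q0 back to q0, so after x the machine is still in q0, and z then leads to the accepting state q5. Hence 20210 ∈ L(A).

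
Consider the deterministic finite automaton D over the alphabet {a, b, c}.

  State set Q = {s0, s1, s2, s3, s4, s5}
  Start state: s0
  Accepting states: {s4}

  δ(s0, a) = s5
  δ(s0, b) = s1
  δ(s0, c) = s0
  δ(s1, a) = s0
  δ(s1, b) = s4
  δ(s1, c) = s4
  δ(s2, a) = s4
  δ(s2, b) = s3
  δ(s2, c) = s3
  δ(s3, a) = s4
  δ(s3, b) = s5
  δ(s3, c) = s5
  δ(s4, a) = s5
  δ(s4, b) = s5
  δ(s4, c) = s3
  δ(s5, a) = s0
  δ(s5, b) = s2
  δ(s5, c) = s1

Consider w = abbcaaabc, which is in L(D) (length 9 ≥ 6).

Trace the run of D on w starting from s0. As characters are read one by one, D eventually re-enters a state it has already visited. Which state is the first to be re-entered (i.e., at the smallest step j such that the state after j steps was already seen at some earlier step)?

s5

Run of D on w = a b b c a a a b c:
  step 0: s0  (start)
  step 1: s5  (read a: s0→s5)
  step 2: s2  (read b: s5→s2)
  step 3: s3  (read b: s2→s3)
  step 4: s5  (read c: s3→s5)   ← first repeat (s5 seen earlier)
  step 5: s0  (read a: s5→s0)
  step 6: s5  (read a: s0→s5)
  step 7: s0  (read a: s5→s0)
  step 8: s1  (read b: s0→s1)
  step 9: s4  (read c: s1→s4)

The earliest repeat is at step j = 4: D is in s5, which it already visited at step i = 1.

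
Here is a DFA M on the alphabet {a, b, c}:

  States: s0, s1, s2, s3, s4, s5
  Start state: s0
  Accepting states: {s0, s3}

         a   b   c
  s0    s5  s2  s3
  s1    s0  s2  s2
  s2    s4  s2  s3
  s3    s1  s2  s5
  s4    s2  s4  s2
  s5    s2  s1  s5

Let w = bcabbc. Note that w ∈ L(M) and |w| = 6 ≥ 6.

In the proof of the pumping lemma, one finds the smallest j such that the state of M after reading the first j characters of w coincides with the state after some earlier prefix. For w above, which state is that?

State sequence: s0 -b-> s2 -c-> s3 -a-> s1 -b-> s2 -b-> s2 -c-> s3
First repeat at step 4: s2 was already visited.

The earliest repeat is at step j = 4: M is in s2, which it already visited at step i = 1.
With |Q| = 6, pigeonhole forces a state repeat no later than step 6; the substring read between the first and second visits to that state can be pumped.

s2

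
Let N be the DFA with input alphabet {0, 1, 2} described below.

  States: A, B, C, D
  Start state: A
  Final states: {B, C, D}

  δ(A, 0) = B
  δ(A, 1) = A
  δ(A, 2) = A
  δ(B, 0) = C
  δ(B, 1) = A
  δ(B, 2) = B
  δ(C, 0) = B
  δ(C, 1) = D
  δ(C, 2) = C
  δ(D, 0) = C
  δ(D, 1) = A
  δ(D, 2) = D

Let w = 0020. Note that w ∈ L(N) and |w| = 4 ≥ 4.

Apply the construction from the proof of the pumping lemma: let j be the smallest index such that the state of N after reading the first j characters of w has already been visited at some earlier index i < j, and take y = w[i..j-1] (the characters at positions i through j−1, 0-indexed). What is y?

State sequence: A -0-> B -0-> C -2-> C -0-> B
First repeat at step 3: C was already visited.

So i = 2, j = 3, giving x = w[0:2] = 00, y = w[2:3] = 2, z = w[3:4] = 0.
Check: |xy| = 3 ≤ 4 and |y| = 1 ≥ 1. Reading y takes N from C back to C, so every xyⁱz is accepted.
With |Q| = 4, pigeonhole forces a state repeat no later than step 4; the substring read between the first and second visits to that state can be pumped.

2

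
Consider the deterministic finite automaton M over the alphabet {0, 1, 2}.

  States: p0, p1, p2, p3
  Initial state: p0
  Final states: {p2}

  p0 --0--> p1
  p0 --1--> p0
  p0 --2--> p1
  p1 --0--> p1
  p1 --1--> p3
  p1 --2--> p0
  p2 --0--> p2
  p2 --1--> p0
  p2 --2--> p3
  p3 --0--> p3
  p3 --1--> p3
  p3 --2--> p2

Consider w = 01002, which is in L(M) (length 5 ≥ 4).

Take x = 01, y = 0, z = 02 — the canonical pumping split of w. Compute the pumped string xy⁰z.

0102

xy⁰z = xz = 01·02 = 0102.
Reading y = 0 takes M from p3 back to p3, so after x the machine is still in p3, and z then leads to the accepting state p2. Hence 0102 ∈ L(M).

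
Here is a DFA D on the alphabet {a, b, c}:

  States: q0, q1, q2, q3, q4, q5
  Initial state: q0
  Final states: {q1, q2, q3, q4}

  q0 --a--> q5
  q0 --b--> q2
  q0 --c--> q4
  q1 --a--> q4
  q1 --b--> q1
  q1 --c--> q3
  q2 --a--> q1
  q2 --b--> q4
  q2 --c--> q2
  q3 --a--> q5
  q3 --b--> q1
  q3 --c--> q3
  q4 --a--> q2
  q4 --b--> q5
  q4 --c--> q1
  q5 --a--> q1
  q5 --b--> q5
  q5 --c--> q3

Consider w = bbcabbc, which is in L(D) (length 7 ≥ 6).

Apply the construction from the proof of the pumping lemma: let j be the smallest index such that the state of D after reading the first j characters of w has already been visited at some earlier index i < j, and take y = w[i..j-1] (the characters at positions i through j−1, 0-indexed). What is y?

State sequence: q0 -b-> q2 -b-> q4 -c-> q1 -a-> q4 -b-> q5 -b-> q5 -c-> q3
First repeat at step 4: q4 was already visited.

So i = 2, j = 4, giving x = w[0:2] = bb, y = w[2:4] = ca, z = w[4:7] = bbc.
Check: |xy| = 4 ≤ 6 and |y| = 2 ≥ 1. Reading y takes D from q4 back to q4, so every xyⁱz is accepted.

ca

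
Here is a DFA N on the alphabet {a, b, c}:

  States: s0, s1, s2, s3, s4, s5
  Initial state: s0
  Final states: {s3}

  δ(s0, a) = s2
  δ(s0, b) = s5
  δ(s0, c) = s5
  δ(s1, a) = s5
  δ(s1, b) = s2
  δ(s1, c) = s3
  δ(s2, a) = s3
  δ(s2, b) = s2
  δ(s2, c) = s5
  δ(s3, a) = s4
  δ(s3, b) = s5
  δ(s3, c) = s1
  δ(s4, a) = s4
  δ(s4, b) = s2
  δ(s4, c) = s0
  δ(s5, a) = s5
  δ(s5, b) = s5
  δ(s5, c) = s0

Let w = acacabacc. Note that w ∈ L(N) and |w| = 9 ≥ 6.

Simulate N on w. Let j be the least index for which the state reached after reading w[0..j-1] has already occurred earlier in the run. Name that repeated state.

s5

Run of N on w = a c a c a b a c c:
  step 0: s0  (start)
  step 1: s2  (read a: s0→s2)
  step 2: s5  (read c: s2→s5)
  step 3: s5  (read a: s5→s5)   ← first repeat (s5 seen earlier)
  step 4: s0  (read c: s5→s0)
  step 5: s2  (read a: s0→s2)
  step 6: s2  (read b: s2→s2)
  step 7: s3  (read a: s2→s3)
  step 8: s1  (read c: s3→s1)
  step 9: s3  (read c: s1→s3)

The earliest repeat is at step j = 3: N is in s5, which it already visited at step i = 2.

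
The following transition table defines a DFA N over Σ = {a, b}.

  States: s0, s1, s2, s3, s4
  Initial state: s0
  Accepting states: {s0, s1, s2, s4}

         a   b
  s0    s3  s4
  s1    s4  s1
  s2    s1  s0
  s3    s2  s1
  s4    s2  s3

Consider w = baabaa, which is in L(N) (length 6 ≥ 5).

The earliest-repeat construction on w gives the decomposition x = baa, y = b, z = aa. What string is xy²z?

xy^2z = baa·b·b·aa = baabbaa.
Reading y = b takes N from s1 back to s1, so after x·y·y the machine is still in s1, and z then leads to the accepting state s2. Hence baabbaa ∈ L(N).

baabbaa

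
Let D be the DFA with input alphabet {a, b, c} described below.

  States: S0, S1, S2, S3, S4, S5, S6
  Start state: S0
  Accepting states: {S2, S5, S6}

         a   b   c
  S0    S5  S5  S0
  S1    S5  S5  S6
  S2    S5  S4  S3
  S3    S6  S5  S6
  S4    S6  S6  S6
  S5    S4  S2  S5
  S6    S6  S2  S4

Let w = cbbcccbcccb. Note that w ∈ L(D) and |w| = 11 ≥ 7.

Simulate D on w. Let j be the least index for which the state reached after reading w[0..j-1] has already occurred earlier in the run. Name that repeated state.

State sequence: S0 -c-> S0 -b-> S5 -b-> S2 -c-> S3 -c-> S6 -c-> S4 -b-> S6 -c-> S4 -c-> S6 -c-> S4 -b-> S6
First repeat at step 1: S0 was already visited.

The earliest repeat is at step j = 1: D is in S0, which it already visited at step i = 0.
Pumping length from the standard proof: p = 7 (the number of states). The repeated state found above gives |xy| = j ≤ 7 and |y| = j − i ≥ 1.

S0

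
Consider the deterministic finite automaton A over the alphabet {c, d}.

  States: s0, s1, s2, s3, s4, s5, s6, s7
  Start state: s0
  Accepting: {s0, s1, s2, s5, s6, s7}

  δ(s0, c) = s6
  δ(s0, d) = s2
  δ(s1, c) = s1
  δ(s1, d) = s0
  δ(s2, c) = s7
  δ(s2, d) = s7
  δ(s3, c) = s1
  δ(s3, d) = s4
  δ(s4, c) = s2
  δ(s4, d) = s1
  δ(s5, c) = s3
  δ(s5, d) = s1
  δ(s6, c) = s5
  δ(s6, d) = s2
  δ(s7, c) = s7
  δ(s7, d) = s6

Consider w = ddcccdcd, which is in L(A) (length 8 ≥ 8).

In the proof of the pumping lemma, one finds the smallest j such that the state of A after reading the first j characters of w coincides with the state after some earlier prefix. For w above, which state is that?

Run of A on w = d d c c c d c d:
  step 0: s0  (start)
  step 1: s2  (read d: s0→s2)
  step 2: s7  (read d: s2→s7)
  step 3: s7  (read c: s7→s7)   ← first repeat (s7 seen earlier)
  step 4: s7  (read c: s7→s7)
  step 5: s7  (read c: s7→s7)
  step 6: s6  (read d: s7→s6)
  step 7: s5  (read c: s6→s5)
  step 8: s1  (read d: s5→s1)

The earliest repeat is at step j = 3: A is in s7, which it already visited at step i = 2.

s7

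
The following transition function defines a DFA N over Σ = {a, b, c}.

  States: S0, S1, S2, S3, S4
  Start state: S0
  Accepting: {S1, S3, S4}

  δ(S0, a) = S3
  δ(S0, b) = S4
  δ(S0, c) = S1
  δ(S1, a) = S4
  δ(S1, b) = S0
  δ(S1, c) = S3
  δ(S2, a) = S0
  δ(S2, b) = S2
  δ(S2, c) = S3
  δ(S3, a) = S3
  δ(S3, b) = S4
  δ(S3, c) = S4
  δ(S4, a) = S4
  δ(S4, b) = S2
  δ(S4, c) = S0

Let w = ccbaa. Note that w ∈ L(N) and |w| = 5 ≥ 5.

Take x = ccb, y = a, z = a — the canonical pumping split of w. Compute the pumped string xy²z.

xy^2z = ccb·a·a·a = ccbaaa.
Reading y = a takes N from S4 back to S4, so after x·y·y the machine is still in S4, and z then leads to the accepting state S4. Hence ccbaaa ∈ L(N).

ccbaaa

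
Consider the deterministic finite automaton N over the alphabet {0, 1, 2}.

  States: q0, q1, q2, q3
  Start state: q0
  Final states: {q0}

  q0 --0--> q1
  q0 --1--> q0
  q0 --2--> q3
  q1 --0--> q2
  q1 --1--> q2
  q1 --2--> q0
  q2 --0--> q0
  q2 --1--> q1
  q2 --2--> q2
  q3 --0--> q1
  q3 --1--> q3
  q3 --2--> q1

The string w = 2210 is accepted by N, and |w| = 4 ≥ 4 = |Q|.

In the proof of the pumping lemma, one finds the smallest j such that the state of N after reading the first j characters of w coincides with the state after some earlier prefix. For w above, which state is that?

State sequence: q0 -2-> q3 -2-> q1 -1-> q2 -0-> q0
First repeat at step 4: q0 was already visited.

The earliest repeat is at step j = 4: N is in q0, which it already visited at step i = 0.

q0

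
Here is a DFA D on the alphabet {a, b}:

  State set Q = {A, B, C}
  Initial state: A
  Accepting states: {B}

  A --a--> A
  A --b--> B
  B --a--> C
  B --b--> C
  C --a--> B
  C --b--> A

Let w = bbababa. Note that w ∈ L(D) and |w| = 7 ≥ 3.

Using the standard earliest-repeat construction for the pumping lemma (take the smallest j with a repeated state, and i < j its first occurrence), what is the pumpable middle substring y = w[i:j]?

ba

State sequence: A -b-> B -b-> C -a-> B -b-> C -a-> B -b-> C -a-> B
First repeat at step 3: B was already visited.

So i = 1, j = 3, giving x = w[0:1] = b, y = w[1:3] = ba, z = w[3:7] = baba.
Check: |xy| = 3 ≤ 3 and |y| = 2 ≥ 1. Reading y takes D from B back to B, so every xyⁱz is accepted.
Pumping length from the standard proof: p = 3 (the number of states). The repeated state found above gives |xy| = j ≤ 3 and |y| = j − i ≥ 1.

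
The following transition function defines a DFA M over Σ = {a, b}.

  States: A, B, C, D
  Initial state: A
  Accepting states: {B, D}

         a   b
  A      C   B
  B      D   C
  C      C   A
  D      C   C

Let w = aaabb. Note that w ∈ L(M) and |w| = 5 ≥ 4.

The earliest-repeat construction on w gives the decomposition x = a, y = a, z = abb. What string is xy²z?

xy^2z = a·a·a·abb = aaaabb.
Reading y = a takes M from C back to C, so after x·y·y the machine is still in C, and z then leads to the accepting state B. Hence aaaabb ∈ L(M).

aaaabb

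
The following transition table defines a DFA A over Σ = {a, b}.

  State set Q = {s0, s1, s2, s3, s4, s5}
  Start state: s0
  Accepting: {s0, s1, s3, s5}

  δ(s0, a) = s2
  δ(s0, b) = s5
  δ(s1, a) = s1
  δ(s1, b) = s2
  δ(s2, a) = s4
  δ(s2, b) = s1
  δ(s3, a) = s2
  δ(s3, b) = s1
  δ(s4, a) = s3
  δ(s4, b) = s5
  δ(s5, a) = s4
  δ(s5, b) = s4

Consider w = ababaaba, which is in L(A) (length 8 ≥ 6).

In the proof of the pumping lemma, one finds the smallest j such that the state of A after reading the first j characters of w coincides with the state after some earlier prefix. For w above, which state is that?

s1

Run of A on w = a b a b a a b a:
  step 0: s0  (start)
  step 1: s2  (read a: s0→s2)
  step 2: s1  (read b: s2→s1)
  step 3: s1  (read a: s1→s1)   ← first repeat (s1 seen earlier)
  step 4: s2  (read b: s1→s2)
  step 5: s4  (read a: s2→s4)
  step 6: s3  (read a: s4→s3)
  step 7: s1  (read b: s3→s1)
  step 8: s1  (read a: s1→s1)

The earliest repeat is at step j = 3: A is in s1, which it already visited at step i = 2.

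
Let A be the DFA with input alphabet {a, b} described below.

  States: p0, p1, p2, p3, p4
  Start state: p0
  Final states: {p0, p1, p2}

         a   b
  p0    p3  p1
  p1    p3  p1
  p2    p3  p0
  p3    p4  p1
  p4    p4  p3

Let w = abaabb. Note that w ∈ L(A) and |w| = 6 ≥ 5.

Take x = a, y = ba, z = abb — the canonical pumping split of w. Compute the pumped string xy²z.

xy^2z = a·ba·ba·abb = ababaabb.
Reading y = ba takes A from p3 back to p3, so after x·y·y the machine is still in p3, and z then leads to the accepting state p1. Hence ababaabb ∈ L(A).

ababaabb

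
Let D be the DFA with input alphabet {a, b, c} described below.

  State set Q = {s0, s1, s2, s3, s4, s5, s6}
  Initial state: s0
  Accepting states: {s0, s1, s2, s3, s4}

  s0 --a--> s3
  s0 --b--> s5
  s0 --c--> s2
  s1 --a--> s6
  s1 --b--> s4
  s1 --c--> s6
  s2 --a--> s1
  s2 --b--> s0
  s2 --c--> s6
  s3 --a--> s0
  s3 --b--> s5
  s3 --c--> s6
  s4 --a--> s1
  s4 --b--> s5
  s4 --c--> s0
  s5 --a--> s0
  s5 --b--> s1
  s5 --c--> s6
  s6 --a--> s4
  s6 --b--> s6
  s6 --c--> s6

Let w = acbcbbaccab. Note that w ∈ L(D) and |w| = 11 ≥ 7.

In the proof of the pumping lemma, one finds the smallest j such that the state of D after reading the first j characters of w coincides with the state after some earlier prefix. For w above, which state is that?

Run of D on w = a c b c b b a c c a b:
  step 0: s0  (start)
  step 1: s3  (read a: s0→s3)
  step 2: s6  (read c: s3→s6)
  step 3: s6  (read b: s6→s6)   ← first repeat (s6 seen earlier)
  step 4: s6  (read c: s6→s6)
  step 5: s6  (read b: s6→s6)
  step 6: s6  (read b: s6→s6)
  step 7: s4  (read a: s6→s4)
  step 8: s0  (read c: s4→s0)
  step 9: s2  (read c: s0→s2)
  step 10: s1  (read a: s2→s1)
  step 11: s4  (read b: s1→s4)

The earliest repeat is at step j = 3: D is in s6, which it already visited at step i = 2.
The DFA has 7 states, so the proof of the pumping lemma guarantees a repeated state among the first 7+1 visited; the segment between the two visits is the pumpable y.

s6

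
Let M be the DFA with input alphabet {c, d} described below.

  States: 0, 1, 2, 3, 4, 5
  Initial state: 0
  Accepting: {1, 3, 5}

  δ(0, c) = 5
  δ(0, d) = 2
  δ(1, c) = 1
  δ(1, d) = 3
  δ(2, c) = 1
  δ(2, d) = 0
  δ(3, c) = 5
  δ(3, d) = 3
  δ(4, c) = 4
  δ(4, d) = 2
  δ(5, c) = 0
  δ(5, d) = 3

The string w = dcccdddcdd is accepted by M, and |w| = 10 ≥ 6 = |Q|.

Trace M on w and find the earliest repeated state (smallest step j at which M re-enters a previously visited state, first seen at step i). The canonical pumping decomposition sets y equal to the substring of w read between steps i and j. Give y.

Run of M on w = d c c c d d d c d d:
  step 0: 0  (start)
  step 1: 2  (read d: 0→2)
  step 2: 1  (read c: 2→1)
  step 3: 1  (read c: 1→1)   ← first repeat (1 seen earlier)
  step 4: 1  (read c: 1→1)
  step 5: 3  (read d: 1→3)
  step 6: 3  (read d: 3→3)
  step 7: 3  (read d: 3→3)
  step 8: 5  (read c: 3→5)
  step 9: 3  (read d: 5→3)
  step 10: 3  (read d: 3→3)

So i = 2, j = 3, giving x = w[0:2] = dc, y = w[2:3] = c, z = w[3:10] = cdddcdd.
Check: |xy| = 3 ≤ 6 and |y| = 1 ≥ 1. Reading y takes M from 1 back to 1, so every xyⁱz is accepted.

c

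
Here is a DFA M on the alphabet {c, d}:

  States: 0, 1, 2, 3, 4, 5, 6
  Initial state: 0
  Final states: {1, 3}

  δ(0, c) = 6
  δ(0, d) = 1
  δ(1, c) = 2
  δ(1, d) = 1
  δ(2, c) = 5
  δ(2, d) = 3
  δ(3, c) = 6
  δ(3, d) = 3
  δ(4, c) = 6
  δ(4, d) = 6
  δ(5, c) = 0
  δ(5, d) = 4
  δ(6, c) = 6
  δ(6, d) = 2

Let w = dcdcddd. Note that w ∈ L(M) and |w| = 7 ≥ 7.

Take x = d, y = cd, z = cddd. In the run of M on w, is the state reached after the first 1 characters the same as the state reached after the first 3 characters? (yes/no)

State sequence: 0 -d-> 1 -c-> 2 -d-> 3

After x (step 1): 1. After xy (step 3): 3.
They differ (1 ≠ 3), so y is not a cycle from the state after x; this split is not the one the pumping-lemma construction produces, and pumping y need not keep the string in L(M).

no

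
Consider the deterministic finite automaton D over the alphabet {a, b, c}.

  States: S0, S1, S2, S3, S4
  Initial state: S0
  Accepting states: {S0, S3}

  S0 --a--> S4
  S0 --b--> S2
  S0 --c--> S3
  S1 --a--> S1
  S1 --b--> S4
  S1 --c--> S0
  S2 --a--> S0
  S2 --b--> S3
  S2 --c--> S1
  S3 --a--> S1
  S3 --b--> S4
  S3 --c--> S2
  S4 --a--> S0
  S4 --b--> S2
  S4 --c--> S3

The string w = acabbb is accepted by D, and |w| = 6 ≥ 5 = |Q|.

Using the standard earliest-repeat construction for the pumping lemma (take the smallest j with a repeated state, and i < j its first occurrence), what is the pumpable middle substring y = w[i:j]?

State sequence: S0 -a-> S4 -c-> S3 -a-> S1 -b-> S4 -b-> S2 -b-> S3
First repeat at step 4: S4 was already visited.

So i = 1, j = 4, giving x = w[0:1] = a, y = w[1:4] = cab, z = w[4:6] = bb.
Check: |xy| = 4 ≤ 5 and |y| = 3 ≥ 1. Reading y takes D from S4 back to S4, so every xyⁱz is accepted.

cab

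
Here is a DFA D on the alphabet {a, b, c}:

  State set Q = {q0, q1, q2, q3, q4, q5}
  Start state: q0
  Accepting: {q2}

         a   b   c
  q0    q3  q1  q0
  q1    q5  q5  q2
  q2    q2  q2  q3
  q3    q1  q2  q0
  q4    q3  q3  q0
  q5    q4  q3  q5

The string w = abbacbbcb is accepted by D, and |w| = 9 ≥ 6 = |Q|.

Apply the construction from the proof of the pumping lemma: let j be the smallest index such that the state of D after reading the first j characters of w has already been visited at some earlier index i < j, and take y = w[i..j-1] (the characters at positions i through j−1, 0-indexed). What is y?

State sequence: q0 -a-> q3 -b-> q2 -b-> q2 -a-> q2 -c-> q3 -b-> q2 -b-> q2 -c-> q3 -b-> q2
First repeat at step 3: q2 was already visited.

So i = 2, j = 3, giving x = w[0:2] = ab, y = w[2:3] = b, z = w[3:9] = acbbcb.
Check: |xy| = 3 ≤ 6 and |y| = 1 ≥ 1. Reading y takes D from q2 back to q2, so every xyⁱz is accepted.
Pumping length from the standard proof: p = 6 (the number of states). The repeated state found above gives |xy| = j ≤ 6 and |y| = j − i ≥ 1.

b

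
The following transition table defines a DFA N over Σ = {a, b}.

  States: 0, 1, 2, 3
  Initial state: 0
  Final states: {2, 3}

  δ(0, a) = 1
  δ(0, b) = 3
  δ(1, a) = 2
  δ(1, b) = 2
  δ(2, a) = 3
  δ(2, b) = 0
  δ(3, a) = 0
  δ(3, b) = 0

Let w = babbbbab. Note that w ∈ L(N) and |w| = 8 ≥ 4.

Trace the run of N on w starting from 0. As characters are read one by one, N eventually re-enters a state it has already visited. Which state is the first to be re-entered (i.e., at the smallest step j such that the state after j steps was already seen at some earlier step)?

0

Run of N on w = b a b b b b a b:
  step 0: 0  (start)
  step 1: 3  (read b: 0→3)
  step 2: 0  (read a: 3→0)   ← first repeat (0 seen earlier)
  step 3: 3  (read b: 0→3)
  step 4: 0  (read b: 3→0)
  step 5: 3  (read b: 0→3)
  step 6: 0  (read b: 3→0)
  step 7: 1  (read a: 0→1)
  step 8: 2  (read b: 1→2)

The earliest repeat is at step j = 2: N is in 0, which it already visited at step i = 0.
Pumping length from the standard proof: p = 4 (the number of states). The repeated state found above gives |xy| = j ≤ 4 and |y| = j − i ≥ 1.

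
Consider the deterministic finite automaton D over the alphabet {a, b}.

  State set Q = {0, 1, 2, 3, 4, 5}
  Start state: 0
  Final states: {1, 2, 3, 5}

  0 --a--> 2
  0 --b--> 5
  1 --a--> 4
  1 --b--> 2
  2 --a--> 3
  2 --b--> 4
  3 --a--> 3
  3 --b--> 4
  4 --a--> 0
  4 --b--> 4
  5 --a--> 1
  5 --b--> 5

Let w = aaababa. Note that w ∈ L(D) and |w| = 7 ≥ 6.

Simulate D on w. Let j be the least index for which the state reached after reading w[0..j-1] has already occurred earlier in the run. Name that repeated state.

Run of D on w = a a a b a b a:
  step 0: 0  (start)
  step 1: 2  (read a: 0→2)
  step 2: 3  (read a: 2→3)
  step 3: 3  (read a: 3→3)   ← first repeat (3 seen earlier)
  step 4: 4  (read b: 3→4)
  step 5: 0  (read a: 4→0)
  step 6: 5  (read b: 0→5)
  step 7: 1  (read a: 5→1)

The earliest repeat is at step j = 3: D is in 3, which it already visited at step i = 2.

3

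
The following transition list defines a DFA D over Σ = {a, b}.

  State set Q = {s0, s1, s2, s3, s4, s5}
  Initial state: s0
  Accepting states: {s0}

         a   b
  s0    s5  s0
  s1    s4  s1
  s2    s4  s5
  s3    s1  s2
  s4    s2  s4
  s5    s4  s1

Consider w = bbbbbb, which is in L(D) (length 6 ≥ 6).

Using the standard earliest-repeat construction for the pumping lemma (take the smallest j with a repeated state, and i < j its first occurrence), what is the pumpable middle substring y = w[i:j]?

State sequence: s0 -b-> s0 -b-> s0 -b-> s0 -b-> s0 -b-> s0 -b-> s0
First repeat at step 1: s0 was already visited.

So i = 0, j = 1, giving x = w[0:0] = ε, y = w[0:1] = b, z = w[1:6] = bbbbb.
Check: |xy| = 1 ≤ 6 and |y| = 1 ≥ 1. Reading y takes D from s0 back to s0, so every xyⁱz is accepted.
With |Q| = 6, pigeonhole forces a state repeat no later than step 6; the substring read between the first and second visits to that state can be pumped.

b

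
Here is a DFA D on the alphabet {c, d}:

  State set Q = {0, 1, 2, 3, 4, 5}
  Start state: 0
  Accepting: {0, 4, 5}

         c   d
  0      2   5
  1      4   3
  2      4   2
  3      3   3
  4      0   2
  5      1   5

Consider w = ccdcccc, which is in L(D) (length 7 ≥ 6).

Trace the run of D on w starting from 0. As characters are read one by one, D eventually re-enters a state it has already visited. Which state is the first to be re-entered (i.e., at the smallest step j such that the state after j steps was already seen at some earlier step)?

2

State sequence: 0 -c-> 2 -c-> 4 -d-> 2 -c-> 4 -c-> 0 -c-> 2 -c-> 4
First repeat at step 3: 2 was already visited.

The earliest repeat is at step j = 3: D is in 2, which it already visited at step i = 1.
The DFA has 6 states, so the proof of the pumping lemma guarantees a repeated state among the first 6+1 visited; the segment between the two visits is the pumpable y.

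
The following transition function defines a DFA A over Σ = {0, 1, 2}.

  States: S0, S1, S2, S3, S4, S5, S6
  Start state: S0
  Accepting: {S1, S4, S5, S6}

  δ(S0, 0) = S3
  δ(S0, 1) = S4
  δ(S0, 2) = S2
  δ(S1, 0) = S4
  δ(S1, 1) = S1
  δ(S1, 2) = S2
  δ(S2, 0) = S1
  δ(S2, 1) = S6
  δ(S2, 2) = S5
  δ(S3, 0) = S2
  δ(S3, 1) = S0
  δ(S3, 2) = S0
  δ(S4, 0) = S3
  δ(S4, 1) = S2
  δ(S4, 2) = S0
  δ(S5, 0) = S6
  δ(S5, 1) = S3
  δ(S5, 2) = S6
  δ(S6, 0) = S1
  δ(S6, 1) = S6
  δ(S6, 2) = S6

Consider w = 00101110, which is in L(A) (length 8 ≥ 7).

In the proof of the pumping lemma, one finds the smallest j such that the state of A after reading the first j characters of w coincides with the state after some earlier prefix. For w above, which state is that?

S1

State sequence: S0 -0-> S3 -0-> S2 -1-> S6 -0-> S1 -1-> S1 -1-> S1 -1-> S1 -0-> S4
First repeat at step 5: S1 was already visited.

The earliest repeat is at step j = 5: A is in S1, which it already visited at step i = 4.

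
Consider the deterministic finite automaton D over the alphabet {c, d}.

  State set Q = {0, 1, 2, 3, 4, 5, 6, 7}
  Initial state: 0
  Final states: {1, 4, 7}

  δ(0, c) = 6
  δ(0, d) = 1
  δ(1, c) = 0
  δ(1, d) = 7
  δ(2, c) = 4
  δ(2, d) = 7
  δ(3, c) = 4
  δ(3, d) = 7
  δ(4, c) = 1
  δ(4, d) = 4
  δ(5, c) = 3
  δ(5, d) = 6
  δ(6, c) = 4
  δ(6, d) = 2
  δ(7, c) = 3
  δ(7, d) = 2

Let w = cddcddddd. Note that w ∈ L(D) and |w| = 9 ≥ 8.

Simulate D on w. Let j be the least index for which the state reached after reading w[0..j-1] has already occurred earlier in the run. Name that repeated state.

7

Run of D on w = c d d c d d d d d:
  step 0: 0  (start)
  step 1: 6  (read c: 0→6)
  step 2: 2  (read d: 6→2)
  step 3: 7  (read d: 2→7)
  step 4: 3  (read c: 7→3)
  step 5: 7  (read d: 3→7)   ← first repeat (7 seen earlier)
  step 6: 2  (read d: 7→2)
  step 7: 7  (read d: 2→7)
  step 8: 2  (read d: 7→2)
  step 9: 7  (read d: 2→7)

The earliest repeat is at step j = 5: D is in 7, which it already visited at step i = 3.
With |Q| = 8, pigeonhole forces a state repeat no later than step 8; the substring read between the first and second visits to that state can be pumped.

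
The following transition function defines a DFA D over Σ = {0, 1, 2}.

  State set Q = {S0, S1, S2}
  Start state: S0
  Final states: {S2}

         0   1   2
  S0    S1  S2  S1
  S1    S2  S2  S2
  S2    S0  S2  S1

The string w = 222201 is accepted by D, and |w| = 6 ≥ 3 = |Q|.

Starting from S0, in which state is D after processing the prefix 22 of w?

S2

Run of D on the first 2 characters of w = 2 2:
  step 0: S0  (start)
  step 1: S1  (read 2: S0→S1)
  step 2: S2  (read 2: S1→S2)

After reading 2 characters, D is in state S2.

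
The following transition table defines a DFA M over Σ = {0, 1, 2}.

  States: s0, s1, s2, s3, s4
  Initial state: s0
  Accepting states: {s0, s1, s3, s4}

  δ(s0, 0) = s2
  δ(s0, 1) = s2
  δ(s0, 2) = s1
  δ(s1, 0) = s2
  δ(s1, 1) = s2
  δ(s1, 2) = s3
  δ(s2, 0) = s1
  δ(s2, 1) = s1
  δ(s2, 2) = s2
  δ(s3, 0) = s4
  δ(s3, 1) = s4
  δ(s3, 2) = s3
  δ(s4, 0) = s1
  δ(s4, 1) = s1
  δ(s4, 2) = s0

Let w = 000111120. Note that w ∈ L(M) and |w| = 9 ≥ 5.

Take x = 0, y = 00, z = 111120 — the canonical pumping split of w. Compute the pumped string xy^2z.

00000111120

xy^2z = 0·00·00·111120 = 00000111120.
Reading y = 00 takes M from s2 back to s2, so after x·y·y the machine is still in s2, and z then leads to the accepting state s1. Hence 00000111120 ∈ L(M).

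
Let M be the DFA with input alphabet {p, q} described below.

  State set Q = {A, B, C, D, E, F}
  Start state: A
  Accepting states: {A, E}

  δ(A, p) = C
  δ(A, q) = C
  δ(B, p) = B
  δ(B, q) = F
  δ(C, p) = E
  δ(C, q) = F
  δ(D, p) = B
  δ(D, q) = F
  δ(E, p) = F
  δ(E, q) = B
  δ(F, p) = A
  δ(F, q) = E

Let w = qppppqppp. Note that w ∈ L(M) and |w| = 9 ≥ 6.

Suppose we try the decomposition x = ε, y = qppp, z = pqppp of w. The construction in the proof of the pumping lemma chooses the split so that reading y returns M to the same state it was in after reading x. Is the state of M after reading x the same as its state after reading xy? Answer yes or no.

yes

Run of M on the first 4 characters of w = q p p p:
  step 0: A  (start)
  step 1: C  (read q: A→C)
  step 2: E  (read p: C→E)
  step 3: F  (read p: E→F)
  step 4: A  (read p: F→A)

After x (step 0): A. After xy (step 4): A.
They match, so y = qppp drives M around a cycle from A back to itself; pumping y any number of times keeps M in A before reading z, and xyⁱz ∈ L(M) for every i ≥ 0.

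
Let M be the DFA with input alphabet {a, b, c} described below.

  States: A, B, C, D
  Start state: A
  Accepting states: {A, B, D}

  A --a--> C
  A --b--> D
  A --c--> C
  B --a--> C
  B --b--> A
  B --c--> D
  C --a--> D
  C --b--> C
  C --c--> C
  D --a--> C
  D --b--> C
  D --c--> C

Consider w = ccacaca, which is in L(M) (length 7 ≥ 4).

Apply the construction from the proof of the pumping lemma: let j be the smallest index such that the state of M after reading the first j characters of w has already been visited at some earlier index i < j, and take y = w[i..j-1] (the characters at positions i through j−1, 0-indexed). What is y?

Run of M on w = c c a c a c a:
  step 0: A  (start)
  step 1: C  (read c: A→C)
  step 2: C  (read c: C→C)   ← first repeat (C seen earlier)
  step 3: D  (read a: C→D)
  step 4: C  (read c: D→C)
  step 5: D  (read a: C→D)
  step 6: C  (read c: D→C)
  step 7: D  (read a: C→D)

So i = 1, j = 2, giving x = w[0:1] = c, y = w[1:2] = c, z = w[2:7] = acaca.
Check: |xy| = 2 ≤ 4 and |y| = 1 ≥ 1. Reading y takes M from C back to C, so every xyⁱz is accepted.

c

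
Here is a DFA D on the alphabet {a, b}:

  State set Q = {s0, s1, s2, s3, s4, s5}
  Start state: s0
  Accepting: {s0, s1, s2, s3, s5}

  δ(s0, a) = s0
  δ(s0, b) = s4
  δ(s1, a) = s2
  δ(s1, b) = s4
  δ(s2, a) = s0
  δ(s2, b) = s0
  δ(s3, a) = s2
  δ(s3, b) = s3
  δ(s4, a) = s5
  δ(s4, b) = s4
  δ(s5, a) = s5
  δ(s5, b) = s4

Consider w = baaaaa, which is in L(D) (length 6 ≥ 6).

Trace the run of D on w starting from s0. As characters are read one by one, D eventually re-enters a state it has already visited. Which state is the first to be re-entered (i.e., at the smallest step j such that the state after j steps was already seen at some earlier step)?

Run of D on w = b a a a a a:
  step 0: s0  (start)
  step 1: s4  (read b: s0→s4)
  step 2: s5  (read a: s4→s5)
  step 3: s5  (read a: s5→s5)   ← first repeat (s5 seen earlier)
  step 4: s5  (read a: s5→s5)
  step 5: s5  (read a: s5→s5)
  step 6: s5  (read a: s5→s5)

The earliest repeat is at step j = 3: D is in s5, which it already visited at step i = 2.
The DFA has 6 states, so the proof of the pumping lemma guarantees a repeated state among the first 6+1 visited; the segment between the two visits is the pumpable y.

s5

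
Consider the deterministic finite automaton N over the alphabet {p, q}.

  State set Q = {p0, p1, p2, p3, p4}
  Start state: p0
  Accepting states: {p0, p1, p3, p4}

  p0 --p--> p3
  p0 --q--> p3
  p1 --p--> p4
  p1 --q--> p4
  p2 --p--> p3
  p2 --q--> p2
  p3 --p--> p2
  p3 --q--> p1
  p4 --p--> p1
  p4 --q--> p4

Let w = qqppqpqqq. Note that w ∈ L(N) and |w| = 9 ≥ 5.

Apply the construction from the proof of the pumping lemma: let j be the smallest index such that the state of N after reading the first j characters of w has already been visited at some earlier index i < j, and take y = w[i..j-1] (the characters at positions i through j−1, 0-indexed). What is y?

State sequence: p0 -q-> p3 -q-> p1 -p-> p4 -p-> p1 -q-> p4 -p-> p1 -q-> p4 -q-> p4 -q-> p4
First repeat at step 4: p1 was already visited.

So i = 2, j = 4, giving x = w[0:2] = qq, y = w[2:4] = pp, z = w[4:9] = qpqqq.
Check: |xy| = 4 ≤ 5 and |y| = 2 ≥ 1. Reading y takes N from p1 back to p1, so every xyⁱz is accepted.
With |Q| = 5, pigeonhole forces a state repeat no later than step 5; the substring read between the first and second visits to that state can be pumped.

pp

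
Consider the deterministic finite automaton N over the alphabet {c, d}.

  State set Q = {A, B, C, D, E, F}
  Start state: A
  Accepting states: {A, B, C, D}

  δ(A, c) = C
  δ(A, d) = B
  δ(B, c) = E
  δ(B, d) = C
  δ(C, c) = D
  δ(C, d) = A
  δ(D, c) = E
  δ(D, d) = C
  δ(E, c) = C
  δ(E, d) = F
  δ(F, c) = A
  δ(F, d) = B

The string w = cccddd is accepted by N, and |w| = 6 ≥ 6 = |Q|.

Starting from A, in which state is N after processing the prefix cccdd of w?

State sequence: A -c-> C -c-> D -c-> E -d-> F -d-> B

After reading 5 characters, N is in state B.
(This kind of state-tracing is the core of the pumping-lemma construction: with 6 states, pigeonhole forces a repeat within the first 6 steps.)

B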